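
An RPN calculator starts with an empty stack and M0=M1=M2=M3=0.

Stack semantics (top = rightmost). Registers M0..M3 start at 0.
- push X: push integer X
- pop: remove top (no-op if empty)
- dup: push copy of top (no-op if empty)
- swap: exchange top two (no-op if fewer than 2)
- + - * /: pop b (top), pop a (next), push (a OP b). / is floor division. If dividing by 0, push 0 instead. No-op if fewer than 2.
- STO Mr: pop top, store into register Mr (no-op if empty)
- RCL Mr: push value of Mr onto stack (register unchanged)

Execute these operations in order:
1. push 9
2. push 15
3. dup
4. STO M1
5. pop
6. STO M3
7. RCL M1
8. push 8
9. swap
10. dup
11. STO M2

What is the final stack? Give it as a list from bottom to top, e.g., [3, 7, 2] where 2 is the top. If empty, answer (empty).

Answer: [8, 15]

Derivation:
After op 1 (push 9): stack=[9] mem=[0,0,0,0]
After op 2 (push 15): stack=[9,15] mem=[0,0,0,0]
After op 3 (dup): stack=[9,15,15] mem=[0,0,0,0]
After op 4 (STO M1): stack=[9,15] mem=[0,15,0,0]
After op 5 (pop): stack=[9] mem=[0,15,0,0]
After op 6 (STO M3): stack=[empty] mem=[0,15,0,9]
After op 7 (RCL M1): stack=[15] mem=[0,15,0,9]
After op 8 (push 8): stack=[15,8] mem=[0,15,0,9]
After op 9 (swap): stack=[8,15] mem=[0,15,0,9]
After op 10 (dup): stack=[8,15,15] mem=[0,15,0,9]
After op 11 (STO M2): stack=[8,15] mem=[0,15,15,9]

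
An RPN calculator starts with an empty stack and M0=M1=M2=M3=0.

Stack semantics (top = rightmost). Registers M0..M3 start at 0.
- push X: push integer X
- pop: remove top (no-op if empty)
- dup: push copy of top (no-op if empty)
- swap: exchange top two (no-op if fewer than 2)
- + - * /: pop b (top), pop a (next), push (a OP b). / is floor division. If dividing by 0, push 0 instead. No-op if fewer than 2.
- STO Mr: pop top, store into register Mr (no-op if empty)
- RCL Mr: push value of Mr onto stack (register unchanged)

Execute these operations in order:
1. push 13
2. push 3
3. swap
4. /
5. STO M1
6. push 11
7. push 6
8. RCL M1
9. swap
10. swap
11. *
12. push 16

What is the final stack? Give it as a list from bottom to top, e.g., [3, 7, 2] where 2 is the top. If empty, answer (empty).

Answer: [11, 0, 16]

Derivation:
After op 1 (push 13): stack=[13] mem=[0,0,0,0]
After op 2 (push 3): stack=[13,3] mem=[0,0,0,0]
After op 3 (swap): stack=[3,13] mem=[0,0,0,0]
After op 4 (/): stack=[0] mem=[0,0,0,0]
After op 5 (STO M1): stack=[empty] mem=[0,0,0,0]
After op 6 (push 11): stack=[11] mem=[0,0,0,0]
After op 7 (push 6): stack=[11,6] mem=[0,0,0,0]
After op 8 (RCL M1): stack=[11,6,0] mem=[0,0,0,0]
After op 9 (swap): stack=[11,0,6] mem=[0,0,0,0]
After op 10 (swap): stack=[11,6,0] mem=[0,0,0,0]
After op 11 (*): stack=[11,0] mem=[0,0,0,0]
After op 12 (push 16): stack=[11,0,16] mem=[0,0,0,0]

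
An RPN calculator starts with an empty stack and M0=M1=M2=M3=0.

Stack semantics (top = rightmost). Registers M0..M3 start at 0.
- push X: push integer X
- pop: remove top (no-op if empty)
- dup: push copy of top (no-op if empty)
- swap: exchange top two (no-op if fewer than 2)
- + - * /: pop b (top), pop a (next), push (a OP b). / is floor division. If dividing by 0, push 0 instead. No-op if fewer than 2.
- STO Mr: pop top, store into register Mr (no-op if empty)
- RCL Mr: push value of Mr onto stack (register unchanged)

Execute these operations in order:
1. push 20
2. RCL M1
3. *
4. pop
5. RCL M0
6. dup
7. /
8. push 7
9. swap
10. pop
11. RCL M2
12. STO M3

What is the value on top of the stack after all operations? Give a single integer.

After op 1 (push 20): stack=[20] mem=[0,0,0,0]
After op 2 (RCL M1): stack=[20,0] mem=[0,0,0,0]
After op 3 (*): stack=[0] mem=[0,0,0,0]
After op 4 (pop): stack=[empty] mem=[0,0,0,0]
After op 5 (RCL M0): stack=[0] mem=[0,0,0,0]
After op 6 (dup): stack=[0,0] mem=[0,0,0,0]
After op 7 (/): stack=[0] mem=[0,0,0,0]
After op 8 (push 7): stack=[0,7] mem=[0,0,0,0]
After op 9 (swap): stack=[7,0] mem=[0,0,0,0]
After op 10 (pop): stack=[7] mem=[0,0,0,0]
After op 11 (RCL M2): stack=[7,0] mem=[0,0,0,0]
After op 12 (STO M3): stack=[7] mem=[0,0,0,0]

Answer: 7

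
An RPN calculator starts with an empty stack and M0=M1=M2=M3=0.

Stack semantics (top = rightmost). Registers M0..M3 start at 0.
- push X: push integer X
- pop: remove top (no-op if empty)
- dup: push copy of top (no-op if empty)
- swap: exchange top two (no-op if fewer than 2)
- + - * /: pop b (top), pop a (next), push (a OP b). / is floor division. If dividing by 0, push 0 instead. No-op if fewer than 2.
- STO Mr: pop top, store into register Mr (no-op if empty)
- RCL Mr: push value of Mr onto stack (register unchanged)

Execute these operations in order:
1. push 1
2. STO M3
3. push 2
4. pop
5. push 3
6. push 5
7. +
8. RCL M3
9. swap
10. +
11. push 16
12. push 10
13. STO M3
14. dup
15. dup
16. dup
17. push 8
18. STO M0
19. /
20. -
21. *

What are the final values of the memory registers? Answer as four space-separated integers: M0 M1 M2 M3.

Answer: 8 0 0 10

Derivation:
After op 1 (push 1): stack=[1] mem=[0,0,0,0]
After op 2 (STO M3): stack=[empty] mem=[0,0,0,1]
After op 3 (push 2): stack=[2] mem=[0,0,0,1]
After op 4 (pop): stack=[empty] mem=[0,0,0,1]
After op 5 (push 3): stack=[3] mem=[0,0,0,1]
After op 6 (push 5): stack=[3,5] mem=[0,0,0,1]
After op 7 (+): stack=[8] mem=[0,0,0,1]
After op 8 (RCL M3): stack=[8,1] mem=[0,0,0,1]
After op 9 (swap): stack=[1,8] mem=[0,0,0,1]
After op 10 (+): stack=[9] mem=[0,0,0,1]
After op 11 (push 16): stack=[9,16] mem=[0,0,0,1]
After op 12 (push 10): stack=[9,16,10] mem=[0,0,0,1]
After op 13 (STO M3): stack=[9,16] mem=[0,0,0,10]
After op 14 (dup): stack=[9,16,16] mem=[0,0,0,10]
After op 15 (dup): stack=[9,16,16,16] mem=[0,0,0,10]
After op 16 (dup): stack=[9,16,16,16,16] mem=[0,0,0,10]
After op 17 (push 8): stack=[9,16,16,16,16,8] mem=[0,0,0,10]
After op 18 (STO M0): stack=[9,16,16,16,16] mem=[8,0,0,10]
After op 19 (/): stack=[9,16,16,1] mem=[8,0,0,10]
After op 20 (-): stack=[9,16,15] mem=[8,0,0,10]
After op 21 (*): stack=[9,240] mem=[8,0,0,10]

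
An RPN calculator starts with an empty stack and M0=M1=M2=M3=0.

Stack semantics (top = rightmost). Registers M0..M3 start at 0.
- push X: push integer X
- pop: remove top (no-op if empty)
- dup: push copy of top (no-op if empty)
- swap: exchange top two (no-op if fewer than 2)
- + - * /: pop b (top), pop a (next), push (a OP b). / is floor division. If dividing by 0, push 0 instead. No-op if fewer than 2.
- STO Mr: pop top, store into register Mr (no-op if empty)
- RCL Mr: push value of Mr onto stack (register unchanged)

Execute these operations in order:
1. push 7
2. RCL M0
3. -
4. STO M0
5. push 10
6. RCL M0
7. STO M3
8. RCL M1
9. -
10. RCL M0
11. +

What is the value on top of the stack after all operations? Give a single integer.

After op 1 (push 7): stack=[7] mem=[0,0,0,0]
After op 2 (RCL M0): stack=[7,0] mem=[0,0,0,0]
After op 3 (-): stack=[7] mem=[0,0,0,0]
After op 4 (STO M0): stack=[empty] mem=[7,0,0,0]
After op 5 (push 10): stack=[10] mem=[7,0,0,0]
After op 6 (RCL M0): stack=[10,7] mem=[7,0,0,0]
After op 7 (STO M3): stack=[10] mem=[7,0,0,7]
After op 8 (RCL M1): stack=[10,0] mem=[7,0,0,7]
After op 9 (-): stack=[10] mem=[7,0,0,7]
After op 10 (RCL M0): stack=[10,7] mem=[7,0,0,7]
After op 11 (+): stack=[17] mem=[7,0,0,7]

Answer: 17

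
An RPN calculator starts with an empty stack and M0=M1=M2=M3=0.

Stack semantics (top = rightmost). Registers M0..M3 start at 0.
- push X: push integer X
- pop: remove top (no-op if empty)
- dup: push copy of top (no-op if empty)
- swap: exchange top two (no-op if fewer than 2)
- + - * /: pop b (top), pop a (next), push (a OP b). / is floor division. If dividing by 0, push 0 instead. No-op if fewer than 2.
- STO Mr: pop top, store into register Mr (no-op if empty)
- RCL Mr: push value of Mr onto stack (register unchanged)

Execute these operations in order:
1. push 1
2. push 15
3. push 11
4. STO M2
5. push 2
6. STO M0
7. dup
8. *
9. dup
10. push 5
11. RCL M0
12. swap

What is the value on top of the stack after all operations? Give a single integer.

After op 1 (push 1): stack=[1] mem=[0,0,0,0]
After op 2 (push 15): stack=[1,15] mem=[0,0,0,0]
After op 3 (push 11): stack=[1,15,11] mem=[0,0,0,0]
After op 4 (STO M2): stack=[1,15] mem=[0,0,11,0]
After op 5 (push 2): stack=[1,15,2] mem=[0,0,11,0]
After op 6 (STO M0): stack=[1,15] mem=[2,0,11,0]
After op 7 (dup): stack=[1,15,15] mem=[2,0,11,0]
After op 8 (*): stack=[1,225] mem=[2,0,11,0]
After op 9 (dup): stack=[1,225,225] mem=[2,0,11,0]
After op 10 (push 5): stack=[1,225,225,5] mem=[2,0,11,0]
After op 11 (RCL M0): stack=[1,225,225,5,2] mem=[2,0,11,0]
After op 12 (swap): stack=[1,225,225,2,5] mem=[2,0,11,0]

Answer: 5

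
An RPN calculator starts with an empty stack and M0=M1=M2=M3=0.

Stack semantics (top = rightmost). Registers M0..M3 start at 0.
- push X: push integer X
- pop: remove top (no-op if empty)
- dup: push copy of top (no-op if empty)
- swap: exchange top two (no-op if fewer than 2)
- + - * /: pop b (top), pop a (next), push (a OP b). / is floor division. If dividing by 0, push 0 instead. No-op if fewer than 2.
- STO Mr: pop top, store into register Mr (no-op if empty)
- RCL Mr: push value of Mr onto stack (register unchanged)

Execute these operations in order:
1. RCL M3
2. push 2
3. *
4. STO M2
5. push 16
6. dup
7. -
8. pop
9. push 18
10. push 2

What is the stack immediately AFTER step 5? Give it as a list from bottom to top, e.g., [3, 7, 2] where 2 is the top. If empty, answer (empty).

After op 1 (RCL M3): stack=[0] mem=[0,0,0,0]
After op 2 (push 2): stack=[0,2] mem=[0,0,0,0]
After op 3 (*): stack=[0] mem=[0,0,0,0]
After op 4 (STO M2): stack=[empty] mem=[0,0,0,0]
After op 5 (push 16): stack=[16] mem=[0,0,0,0]

[16]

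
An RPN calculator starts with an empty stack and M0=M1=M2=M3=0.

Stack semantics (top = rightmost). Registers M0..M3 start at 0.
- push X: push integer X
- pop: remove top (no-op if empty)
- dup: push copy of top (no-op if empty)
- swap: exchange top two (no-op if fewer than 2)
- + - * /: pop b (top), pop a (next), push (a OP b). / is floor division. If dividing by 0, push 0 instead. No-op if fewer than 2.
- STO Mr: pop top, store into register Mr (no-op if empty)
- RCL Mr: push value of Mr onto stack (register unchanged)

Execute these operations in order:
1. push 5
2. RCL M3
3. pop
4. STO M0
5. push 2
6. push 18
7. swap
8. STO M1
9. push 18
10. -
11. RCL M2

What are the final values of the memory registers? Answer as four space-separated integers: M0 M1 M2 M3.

Answer: 5 2 0 0

Derivation:
After op 1 (push 5): stack=[5] mem=[0,0,0,0]
After op 2 (RCL M3): stack=[5,0] mem=[0,0,0,0]
After op 3 (pop): stack=[5] mem=[0,0,0,0]
After op 4 (STO M0): stack=[empty] mem=[5,0,0,0]
After op 5 (push 2): stack=[2] mem=[5,0,0,0]
After op 6 (push 18): stack=[2,18] mem=[5,0,0,0]
After op 7 (swap): stack=[18,2] mem=[5,0,0,0]
After op 8 (STO M1): stack=[18] mem=[5,2,0,0]
After op 9 (push 18): stack=[18,18] mem=[5,2,0,0]
After op 10 (-): stack=[0] mem=[5,2,0,0]
After op 11 (RCL M2): stack=[0,0] mem=[5,2,0,0]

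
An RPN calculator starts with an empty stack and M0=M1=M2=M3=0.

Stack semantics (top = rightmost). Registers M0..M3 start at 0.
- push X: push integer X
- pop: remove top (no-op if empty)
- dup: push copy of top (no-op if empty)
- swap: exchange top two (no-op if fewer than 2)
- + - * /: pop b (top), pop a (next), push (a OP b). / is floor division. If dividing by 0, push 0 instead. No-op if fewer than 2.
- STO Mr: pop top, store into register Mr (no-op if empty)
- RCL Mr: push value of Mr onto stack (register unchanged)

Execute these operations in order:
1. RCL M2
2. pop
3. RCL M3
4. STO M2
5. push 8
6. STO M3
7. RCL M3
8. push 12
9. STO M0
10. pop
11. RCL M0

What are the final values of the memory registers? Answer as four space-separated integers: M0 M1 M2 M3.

After op 1 (RCL M2): stack=[0] mem=[0,0,0,0]
After op 2 (pop): stack=[empty] mem=[0,0,0,0]
After op 3 (RCL M3): stack=[0] mem=[0,0,0,0]
After op 4 (STO M2): stack=[empty] mem=[0,0,0,0]
After op 5 (push 8): stack=[8] mem=[0,0,0,0]
After op 6 (STO M3): stack=[empty] mem=[0,0,0,8]
After op 7 (RCL M3): stack=[8] mem=[0,0,0,8]
After op 8 (push 12): stack=[8,12] mem=[0,0,0,8]
After op 9 (STO M0): stack=[8] mem=[12,0,0,8]
After op 10 (pop): stack=[empty] mem=[12,0,0,8]
After op 11 (RCL M0): stack=[12] mem=[12,0,0,8]

Answer: 12 0 0 8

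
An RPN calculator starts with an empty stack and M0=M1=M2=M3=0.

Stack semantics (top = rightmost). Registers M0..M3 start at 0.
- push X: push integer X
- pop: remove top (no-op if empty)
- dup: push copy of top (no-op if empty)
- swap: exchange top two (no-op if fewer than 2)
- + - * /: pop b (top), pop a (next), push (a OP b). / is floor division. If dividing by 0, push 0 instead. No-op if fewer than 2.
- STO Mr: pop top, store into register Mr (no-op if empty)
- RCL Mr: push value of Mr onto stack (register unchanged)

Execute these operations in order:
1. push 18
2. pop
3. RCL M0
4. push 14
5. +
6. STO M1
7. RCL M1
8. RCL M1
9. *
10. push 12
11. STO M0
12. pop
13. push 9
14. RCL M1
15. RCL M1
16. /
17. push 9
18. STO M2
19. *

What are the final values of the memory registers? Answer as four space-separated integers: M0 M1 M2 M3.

After op 1 (push 18): stack=[18] mem=[0,0,0,0]
After op 2 (pop): stack=[empty] mem=[0,0,0,0]
After op 3 (RCL M0): stack=[0] mem=[0,0,0,0]
After op 4 (push 14): stack=[0,14] mem=[0,0,0,0]
After op 5 (+): stack=[14] mem=[0,0,0,0]
After op 6 (STO M1): stack=[empty] mem=[0,14,0,0]
After op 7 (RCL M1): stack=[14] mem=[0,14,0,0]
After op 8 (RCL M1): stack=[14,14] mem=[0,14,0,0]
After op 9 (*): stack=[196] mem=[0,14,0,0]
After op 10 (push 12): stack=[196,12] mem=[0,14,0,0]
After op 11 (STO M0): stack=[196] mem=[12,14,0,0]
After op 12 (pop): stack=[empty] mem=[12,14,0,0]
After op 13 (push 9): stack=[9] mem=[12,14,0,0]
After op 14 (RCL M1): stack=[9,14] mem=[12,14,0,0]
After op 15 (RCL M1): stack=[9,14,14] mem=[12,14,0,0]
After op 16 (/): stack=[9,1] mem=[12,14,0,0]
After op 17 (push 9): stack=[9,1,9] mem=[12,14,0,0]
After op 18 (STO M2): stack=[9,1] mem=[12,14,9,0]
After op 19 (*): stack=[9] mem=[12,14,9,0]

Answer: 12 14 9 0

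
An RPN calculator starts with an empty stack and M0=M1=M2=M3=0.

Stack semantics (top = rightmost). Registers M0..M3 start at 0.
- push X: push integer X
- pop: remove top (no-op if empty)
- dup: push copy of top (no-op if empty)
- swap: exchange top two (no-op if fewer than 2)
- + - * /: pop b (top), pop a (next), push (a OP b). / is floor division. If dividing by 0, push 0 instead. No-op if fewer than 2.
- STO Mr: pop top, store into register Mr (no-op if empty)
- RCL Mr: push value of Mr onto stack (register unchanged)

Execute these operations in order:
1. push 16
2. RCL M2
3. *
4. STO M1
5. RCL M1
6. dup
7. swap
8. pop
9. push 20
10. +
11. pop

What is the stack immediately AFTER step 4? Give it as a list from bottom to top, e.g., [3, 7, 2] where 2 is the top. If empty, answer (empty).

After op 1 (push 16): stack=[16] mem=[0,0,0,0]
After op 2 (RCL M2): stack=[16,0] mem=[0,0,0,0]
After op 3 (*): stack=[0] mem=[0,0,0,0]
After op 4 (STO M1): stack=[empty] mem=[0,0,0,0]

(empty)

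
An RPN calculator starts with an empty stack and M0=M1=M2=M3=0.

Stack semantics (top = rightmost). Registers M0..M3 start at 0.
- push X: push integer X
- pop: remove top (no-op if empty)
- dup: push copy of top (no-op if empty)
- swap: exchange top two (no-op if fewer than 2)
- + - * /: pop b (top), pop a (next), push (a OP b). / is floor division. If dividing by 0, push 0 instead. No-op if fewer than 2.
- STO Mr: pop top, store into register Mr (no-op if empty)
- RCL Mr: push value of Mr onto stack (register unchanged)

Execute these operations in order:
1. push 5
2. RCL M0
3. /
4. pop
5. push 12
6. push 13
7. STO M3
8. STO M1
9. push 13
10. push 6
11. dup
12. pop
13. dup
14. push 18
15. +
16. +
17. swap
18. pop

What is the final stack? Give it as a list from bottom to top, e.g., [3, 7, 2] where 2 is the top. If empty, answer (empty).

Answer: [30]

Derivation:
After op 1 (push 5): stack=[5] mem=[0,0,0,0]
After op 2 (RCL M0): stack=[5,0] mem=[0,0,0,0]
After op 3 (/): stack=[0] mem=[0,0,0,0]
After op 4 (pop): stack=[empty] mem=[0,0,0,0]
After op 5 (push 12): stack=[12] mem=[0,0,0,0]
After op 6 (push 13): stack=[12,13] mem=[0,0,0,0]
After op 7 (STO M3): stack=[12] mem=[0,0,0,13]
After op 8 (STO M1): stack=[empty] mem=[0,12,0,13]
After op 9 (push 13): stack=[13] mem=[0,12,0,13]
After op 10 (push 6): stack=[13,6] mem=[0,12,0,13]
After op 11 (dup): stack=[13,6,6] mem=[0,12,0,13]
After op 12 (pop): stack=[13,6] mem=[0,12,0,13]
After op 13 (dup): stack=[13,6,6] mem=[0,12,0,13]
After op 14 (push 18): stack=[13,6,6,18] mem=[0,12,0,13]
After op 15 (+): stack=[13,6,24] mem=[0,12,0,13]
After op 16 (+): stack=[13,30] mem=[0,12,0,13]
After op 17 (swap): stack=[30,13] mem=[0,12,0,13]
After op 18 (pop): stack=[30] mem=[0,12,0,13]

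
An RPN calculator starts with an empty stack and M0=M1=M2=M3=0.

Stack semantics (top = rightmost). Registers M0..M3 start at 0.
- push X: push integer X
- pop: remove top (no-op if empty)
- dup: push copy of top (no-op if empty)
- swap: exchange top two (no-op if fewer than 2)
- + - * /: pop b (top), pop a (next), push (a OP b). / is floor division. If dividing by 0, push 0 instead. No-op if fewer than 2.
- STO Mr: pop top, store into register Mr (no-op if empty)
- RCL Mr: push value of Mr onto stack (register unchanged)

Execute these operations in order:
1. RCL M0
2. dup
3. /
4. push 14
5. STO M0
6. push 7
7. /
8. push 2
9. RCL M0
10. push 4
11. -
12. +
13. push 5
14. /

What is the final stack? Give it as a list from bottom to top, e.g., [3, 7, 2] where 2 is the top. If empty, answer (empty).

After op 1 (RCL M0): stack=[0] mem=[0,0,0,0]
After op 2 (dup): stack=[0,0] mem=[0,0,0,0]
After op 3 (/): stack=[0] mem=[0,0,0,0]
After op 4 (push 14): stack=[0,14] mem=[0,0,0,0]
After op 5 (STO M0): stack=[0] mem=[14,0,0,0]
After op 6 (push 7): stack=[0,7] mem=[14,0,0,0]
After op 7 (/): stack=[0] mem=[14,0,0,0]
After op 8 (push 2): stack=[0,2] mem=[14,0,0,0]
After op 9 (RCL M0): stack=[0,2,14] mem=[14,0,0,0]
After op 10 (push 4): stack=[0,2,14,4] mem=[14,0,0,0]
After op 11 (-): stack=[0,2,10] mem=[14,0,0,0]
After op 12 (+): stack=[0,12] mem=[14,0,0,0]
After op 13 (push 5): stack=[0,12,5] mem=[14,0,0,0]
After op 14 (/): stack=[0,2] mem=[14,0,0,0]

Answer: [0, 2]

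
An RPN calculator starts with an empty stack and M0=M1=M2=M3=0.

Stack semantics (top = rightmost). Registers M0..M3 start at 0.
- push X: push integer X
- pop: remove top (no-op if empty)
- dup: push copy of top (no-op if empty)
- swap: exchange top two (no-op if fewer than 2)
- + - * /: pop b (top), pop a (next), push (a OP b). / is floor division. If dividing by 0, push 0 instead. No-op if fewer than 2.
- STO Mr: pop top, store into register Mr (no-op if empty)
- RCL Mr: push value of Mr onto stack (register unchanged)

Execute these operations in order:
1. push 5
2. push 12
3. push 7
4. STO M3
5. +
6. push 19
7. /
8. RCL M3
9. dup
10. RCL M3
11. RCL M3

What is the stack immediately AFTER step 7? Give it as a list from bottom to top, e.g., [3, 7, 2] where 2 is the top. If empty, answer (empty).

After op 1 (push 5): stack=[5] mem=[0,0,0,0]
After op 2 (push 12): stack=[5,12] mem=[0,0,0,0]
After op 3 (push 7): stack=[5,12,7] mem=[0,0,0,0]
After op 4 (STO M3): stack=[5,12] mem=[0,0,0,7]
After op 5 (+): stack=[17] mem=[0,0,0,7]
After op 6 (push 19): stack=[17,19] mem=[0,0,0,7]
After op 7 (/): stack=[0] mem=[0,0,0,7]

[0]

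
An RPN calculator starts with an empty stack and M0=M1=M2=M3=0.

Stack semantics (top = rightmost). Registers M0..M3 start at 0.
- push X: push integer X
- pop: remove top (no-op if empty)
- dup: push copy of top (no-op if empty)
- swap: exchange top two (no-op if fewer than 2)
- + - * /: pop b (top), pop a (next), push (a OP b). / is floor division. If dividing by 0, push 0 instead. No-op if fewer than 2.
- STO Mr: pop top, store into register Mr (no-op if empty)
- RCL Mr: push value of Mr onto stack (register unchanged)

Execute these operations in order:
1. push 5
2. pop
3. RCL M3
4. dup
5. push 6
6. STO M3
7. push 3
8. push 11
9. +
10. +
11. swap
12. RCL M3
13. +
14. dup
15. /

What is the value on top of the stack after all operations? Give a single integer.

Answer: 1

Derivation:
After op 1 (push 5): stack=[5] mem=[0,0,0,0]
After op 2 (pop): stack=[empty] mem=[0,0,0,0]
After op 3 (RCL M3): stack=[0] mem=[0,0,0,0]
After op 4 (dup): stack=[0,0] mem=[0,0,0,0]
After op 5 (push 6): stack=[0,0,6] mem=[0,0,0,0]
After op 6 (STO M3): stack=[0,0] mem=[0,0,0,6]
After op 7 (push 3): stack=[0,0,3] mem=[0,0,0,6]
After op 8 (push 11): stack=[0,0,3,11] mem=[0,0,0,6]
After op 9 (+): stack=[0,0,14] mem=[0,0,0,6]
After op 10 (+): stack=[0,14] mem=[0,0,0,6]
After op 11 (swap): stack=[14,0] mem=[0,0,0,6]
After op 12 (RCL M3): stack=[14,0,6] mem=[0,0,0,6]
After op 13 (+): stack=[14,6] mem=[0,0,0,6]
After op 14 (dup): stack=[14,6,6] mem=[0,0,0,6]
After op 15 (/): stack=[14,1] mem=[0,0,0,6]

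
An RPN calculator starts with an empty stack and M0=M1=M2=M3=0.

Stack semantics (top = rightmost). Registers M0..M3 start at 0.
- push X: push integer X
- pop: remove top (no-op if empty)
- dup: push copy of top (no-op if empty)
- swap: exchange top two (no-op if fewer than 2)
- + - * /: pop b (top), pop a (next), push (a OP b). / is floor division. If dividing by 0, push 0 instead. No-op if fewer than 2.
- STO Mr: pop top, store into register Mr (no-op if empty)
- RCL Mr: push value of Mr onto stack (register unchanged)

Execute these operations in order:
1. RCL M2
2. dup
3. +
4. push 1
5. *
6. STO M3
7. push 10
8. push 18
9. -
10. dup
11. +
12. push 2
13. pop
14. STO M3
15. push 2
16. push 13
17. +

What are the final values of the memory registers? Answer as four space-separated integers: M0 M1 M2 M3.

After op 1 (RCL M2): stack=[0] mem=[0,0,0,0]
After op 2 (dup): stack=[0,0] mem=[0,0,0,0]
After op 3 (+): stack=[0] mem=[0,0,0,0]
After op 4 (push 1): stack=[0,1] mem=[0,0,0,0]
After op 5 (*): stack=[0] mem=[0,0,0,0]
After op 6 (STO M3): stack=[empty] mem=[0,0,0,0]
After op 7 (push 10): stack=[10] mem=[0,0,0,0]
After op 8 (push 18): stack=[10,18] mem=[0,0,0,0]
After op 9 (-): stack=[-8] mem=[0,0,0,0]
After op 10 (dup): stack=[-8,-8] mem=[0,0,0,0]
After op 11 (+): stack=[-16] mem=[0,0,0,0]
After op 12 (push 2): stack=[-16,2] mem=[0,0,0,0]
After op 13 (pop): stack=[-16] mem=[0,0,0,0]
After op 14 (STO M3): stack=[empty] mem=[0,0,0,-16]
After op 15 (push 2): stack=[2] mem=[0,0,0,-16]
After op 16 (push 13): stack=[2,13] mem=[0,0,0,-16]
After op 17 (+): stack=[15] mem=[0,0,0,-16]

Answer: 0 0 0 -16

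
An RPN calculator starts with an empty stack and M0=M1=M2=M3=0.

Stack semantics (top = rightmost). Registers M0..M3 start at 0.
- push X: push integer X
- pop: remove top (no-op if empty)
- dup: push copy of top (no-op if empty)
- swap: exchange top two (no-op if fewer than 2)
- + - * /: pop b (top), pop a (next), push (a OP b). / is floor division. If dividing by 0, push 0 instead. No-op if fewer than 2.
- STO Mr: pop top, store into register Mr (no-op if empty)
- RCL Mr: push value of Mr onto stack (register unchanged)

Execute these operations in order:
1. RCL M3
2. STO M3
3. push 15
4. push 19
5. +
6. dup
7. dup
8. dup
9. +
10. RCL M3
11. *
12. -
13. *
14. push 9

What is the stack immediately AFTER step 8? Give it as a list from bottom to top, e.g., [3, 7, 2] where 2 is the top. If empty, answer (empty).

After op 1 (RCL M3): stack=[0] mem=[0,0,0,0]
After op 2 (STO M3): stack=[empty] mem=[0,0,0,0]
After op 3 (push 15): stack=[15] mem=[0,0,0,0]
After op 4 (push 19): stack=[15,19] mem=[0,0,0,0]
After op 5 (+): stack=[34] mem=[0,0,0,0]
After op 6 (dup): stack=[34,34] mem=[0,0,0,0]
After op 7 (dup): stack=[34,34,34] mem=[0,0,0,0]
After op 8 (dup): stack=[34,34,34,34] mem=[0,0,0,0]

[34, 34, 34, 34]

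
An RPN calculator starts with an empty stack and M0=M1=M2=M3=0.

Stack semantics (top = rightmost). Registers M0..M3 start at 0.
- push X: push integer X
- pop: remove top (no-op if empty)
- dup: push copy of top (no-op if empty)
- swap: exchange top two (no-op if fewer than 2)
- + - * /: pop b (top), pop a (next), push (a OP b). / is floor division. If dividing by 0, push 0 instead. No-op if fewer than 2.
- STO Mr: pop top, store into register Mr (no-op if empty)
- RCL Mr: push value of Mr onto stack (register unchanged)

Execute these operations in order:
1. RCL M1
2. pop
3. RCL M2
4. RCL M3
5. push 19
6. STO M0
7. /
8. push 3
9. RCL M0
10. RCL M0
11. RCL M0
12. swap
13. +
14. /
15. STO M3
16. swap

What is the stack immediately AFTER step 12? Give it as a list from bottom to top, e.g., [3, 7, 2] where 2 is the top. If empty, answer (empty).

After op 1 (RCL M1): stack=[0] mem=[0,0,0,0]
After op 2 (pop): stack=[empty] mem=[0,0,0,0]
After op 3 (RCL M2): stack=[0] mem=[0,0,0,0]
After op 4 (RCL M3): stack=[0,0] mem=[0,0,0,0]
After op 5 (push 19): stack=[0,0,19] mem=[0,0,0,0]
After op 6 (STO M0): stack=[0,0] mem=[19,0,0,0]
After op 7 (/): stack=[0] mem=[19,0,0,0]
After op 8 (push 3): stack=[0,3] mem=[19,0,0,0]
After op 9 (RCL M0): stack=[0,3,19] mem=[19,0,0,0]
After op 10 (RCL M0): stack=[0,3,19,19] mem=[19,0,0,0]
After op 11 (RCL M0): stack=[0,3,19,19,19] mem=[19,0,0,0]
After op 12 (swap): stack=[0,3,19,19,19] mem=[19,0,0,0]

[0, 3, 19, 19, 19]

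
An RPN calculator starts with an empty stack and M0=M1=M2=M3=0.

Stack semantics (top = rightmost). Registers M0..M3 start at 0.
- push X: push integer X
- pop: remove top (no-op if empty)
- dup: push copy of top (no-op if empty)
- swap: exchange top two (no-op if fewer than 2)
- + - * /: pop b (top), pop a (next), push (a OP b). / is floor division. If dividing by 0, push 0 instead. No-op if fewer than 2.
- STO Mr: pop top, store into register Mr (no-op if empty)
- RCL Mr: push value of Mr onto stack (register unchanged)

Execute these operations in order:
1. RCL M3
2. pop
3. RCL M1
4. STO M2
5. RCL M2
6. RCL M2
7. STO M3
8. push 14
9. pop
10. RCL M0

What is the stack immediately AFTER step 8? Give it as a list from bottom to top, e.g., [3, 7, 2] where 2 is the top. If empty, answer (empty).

After op 1 (RCL M3): stack=[0] mem=[0,0,0,0]
After op 2 (pop): stack=[empty] mem=[0,0,0,0]
After op 3 (RCL M1): stack=[0] mem=[0,0,0,0]
After op 4 (STO M2): stack=[empty] mem=[0,0,0,0]
After op 5 (RCL M2): stack=[0] mem=[0,0,0,0]
After op 6 (RCL M2): stack=[0,0] mem=[0,0,0,0]
After op 7 (STO M3): stack=[0] mem=[0,0,0,0]
After op 8 (push 14): stack=[0,14] mem=[0,0,0,0]

[0, 14]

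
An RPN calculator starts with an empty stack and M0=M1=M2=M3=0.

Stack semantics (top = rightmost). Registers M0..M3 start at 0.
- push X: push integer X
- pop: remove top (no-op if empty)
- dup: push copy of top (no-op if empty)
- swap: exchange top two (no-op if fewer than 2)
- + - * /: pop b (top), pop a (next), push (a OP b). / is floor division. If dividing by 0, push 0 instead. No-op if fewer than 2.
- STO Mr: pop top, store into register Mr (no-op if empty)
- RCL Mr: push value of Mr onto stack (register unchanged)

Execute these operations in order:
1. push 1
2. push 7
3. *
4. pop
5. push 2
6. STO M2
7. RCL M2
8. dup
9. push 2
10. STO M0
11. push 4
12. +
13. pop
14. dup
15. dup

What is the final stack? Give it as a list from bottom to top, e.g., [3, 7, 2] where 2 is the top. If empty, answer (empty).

After op 1 (push 1): stack=[1] mem=[0,0,0,0]
After op 2 (push 7): stack=[1,7] mem=[0,0,0,0]
After op 3 (*): stack=[7] mem=[0,0,0,0]
After op 4 (pop): stack=[empty] mem=[0,0,0,0]
After op 5 (push 2): stack=[2] mem=[0,0,0,0]
After op 6 (STO M2): stack=[empty] mem=[0,0,2,0]
After op 7 (RCL M2): stack=[2] mem=[0,0,2,0]
After op 8 (dup): stack=[2,2] mem=[0,0,2,0]
After op 9 (push 2): stack=[2,2,2] mem=[0,0,2,0]
After op 10 (STO M0): stack=[2,2] mem=[2,0,2,0]
After op 11 (push 4): stack=[2,2,4] mem=[2,0,2,0]
After op 12 (+): stack=[2,6] mem=[2,0,2,0]
After op 13 (pop): stack=[2] mem=[2,0,2,0]
After op 14 (dup): stack=[2,2] mem=[2,0,2,0]
After op 15 (dup): stack=[2,2,2] mem=[2,0,2,0]

Answer: [2, 2, 2]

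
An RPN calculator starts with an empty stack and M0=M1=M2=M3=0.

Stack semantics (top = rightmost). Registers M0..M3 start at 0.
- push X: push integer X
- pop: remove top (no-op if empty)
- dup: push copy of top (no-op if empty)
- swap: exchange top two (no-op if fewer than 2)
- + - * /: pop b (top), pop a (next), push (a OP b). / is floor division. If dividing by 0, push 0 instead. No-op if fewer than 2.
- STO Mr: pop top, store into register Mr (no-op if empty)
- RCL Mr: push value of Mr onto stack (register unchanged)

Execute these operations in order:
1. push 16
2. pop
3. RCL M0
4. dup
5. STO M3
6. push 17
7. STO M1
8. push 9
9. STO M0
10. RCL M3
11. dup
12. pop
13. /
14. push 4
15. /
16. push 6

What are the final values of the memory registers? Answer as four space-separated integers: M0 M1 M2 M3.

Answer: 9 17 0 0

Derivation:
After op 1 (push 16): stack=[16] mem=[0,0,0,0]
After op 2 (pop): stack=[empty] mem=[0,0,0,0]
After op 3 (RCL M0): stack=[0] mem=[0,0,0,0]
After op 4 (dup): stack=[0,0] mem=[0,0,0,0]
After op 5 (STO M3): stack=[0] mem=[0,0,0,0]
After op 6 (push 17): stack=[0,17] mem=[0,0,0,0]
After op 7 (STO M1): stack=[0] mem=[0,17,0,0]
After op 8 (push 9): stack=[0,9] mem=[0,17,0,0]
After op 9 (STO M0): stack=[0] mem=[9,17,0,0]
After op 10 (RCL M3): stack=[0,0] mem=[9,17,0,0]
After op 11 (dup): stack=[0,0,0] mem=[9,17,0,0]
After op 12 (pop): stack=[0,0] mem=[9,17,0,0]
After op 13 (/): stack=[0] mem=[9,17,0,0]
After op 14 (push 4): stack=[0,4] mem=[9,17,0,0]
After op 15 (/): stack=[0] mem=[9,17,0,0]
After op 16 (push 6): stack=[0,6] mem=[9,17,0,0]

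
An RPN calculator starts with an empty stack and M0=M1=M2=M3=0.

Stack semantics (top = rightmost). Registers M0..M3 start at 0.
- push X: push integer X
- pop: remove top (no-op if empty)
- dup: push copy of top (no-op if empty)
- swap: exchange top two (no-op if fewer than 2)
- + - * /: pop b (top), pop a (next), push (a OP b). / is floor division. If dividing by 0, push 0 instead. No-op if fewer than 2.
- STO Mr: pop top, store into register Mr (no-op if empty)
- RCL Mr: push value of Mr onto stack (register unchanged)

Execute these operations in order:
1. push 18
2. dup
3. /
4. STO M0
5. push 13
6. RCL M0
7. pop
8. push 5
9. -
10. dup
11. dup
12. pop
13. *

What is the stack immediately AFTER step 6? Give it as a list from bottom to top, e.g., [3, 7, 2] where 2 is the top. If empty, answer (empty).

After op 1 (push 18): stack=[18] mem=[0,0,0,0]
After op 2 (dup): stack=[18,18] mem=[0,0,0,0]
After op 3 (/): stack=[1] mem=[0,0,0,0]
After op 4 (STO M0): stack=[empty] mem=[1,0,0,0]
After op 5 (push 13): stack=[13] mem=[1,0,0,0]
After op 6 (RCL M0): stack=[13,1] mem=[1,0,0,0]

[13, 1]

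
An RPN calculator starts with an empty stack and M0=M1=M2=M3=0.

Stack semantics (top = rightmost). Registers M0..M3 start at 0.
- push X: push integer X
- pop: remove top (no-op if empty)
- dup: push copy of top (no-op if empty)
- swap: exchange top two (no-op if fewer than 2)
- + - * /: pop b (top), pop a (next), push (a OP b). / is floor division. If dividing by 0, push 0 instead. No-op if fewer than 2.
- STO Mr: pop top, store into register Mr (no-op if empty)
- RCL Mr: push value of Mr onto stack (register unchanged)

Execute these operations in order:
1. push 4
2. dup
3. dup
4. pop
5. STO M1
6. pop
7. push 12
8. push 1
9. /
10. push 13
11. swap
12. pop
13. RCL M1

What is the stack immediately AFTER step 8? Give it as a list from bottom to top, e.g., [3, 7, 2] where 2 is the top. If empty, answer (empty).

After op 1 (push 4): stack=[4] mem=[0,0,0,0]
After op 2 (dup): stack=[4,4] mem=[0,0,0,0]
After op 3 (dup): stack=[4,4,4] mem=[0,0,0,0]
After op 4 (pop): stack=[4,4] mem=[0,0,0,0]
After op 5 (STO M1): stack=[4] mem=[0,4,0,0]
After op 6 (pop): stack=[empty] mem=[0,4,0,0]
After op 7 (push 12): stack=[12] mem=[0,4,0,0]
After op 8 (push 1): stack=[12,1] mem=[0,4,0,0]

[12, 1]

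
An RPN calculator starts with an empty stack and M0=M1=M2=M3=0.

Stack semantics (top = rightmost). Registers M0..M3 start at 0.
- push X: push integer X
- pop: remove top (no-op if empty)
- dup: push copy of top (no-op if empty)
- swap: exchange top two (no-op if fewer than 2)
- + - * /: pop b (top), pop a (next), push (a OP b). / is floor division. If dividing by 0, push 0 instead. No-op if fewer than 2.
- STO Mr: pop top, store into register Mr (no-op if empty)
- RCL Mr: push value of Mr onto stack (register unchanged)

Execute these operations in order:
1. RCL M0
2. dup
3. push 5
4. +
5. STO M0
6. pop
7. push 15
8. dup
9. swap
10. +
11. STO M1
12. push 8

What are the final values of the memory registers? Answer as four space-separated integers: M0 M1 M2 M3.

Answer: 5 30 0 0

Derivation:
After op 1 (RCL M0): stack=[0] mem=[0,0,0,0]
After op 2 (dup): stack=[0,0] mem=[0,0,0,0]
After op 3 (push 5): stack=[0,0,5] mem=[0,0,0,0]
After op 4 (+): stack=[0,5] mem=[0,0,0,0]
After op 5 (STO M0): stack=[0] mem=[5,0,0,0]
After op 6 (pop): stack=[empty] mem=[5,0,0,0]
After op 7 (push 15): stack=[15] mem=[5,0,0,0]
After op 8 (dup): stack=[15,15] mem=[5,0,0,0]
After op 9 (swap): stack=[15,15] mem=[5,0,0,0]
After op 10 (+): stack=[30] mem=[5,0,0,0]
After op 11 (STO M1): stack=[empty] mem=[5,30,0,0]
After op 12 (push 8): stack=[8] mem=[5,30,0,0]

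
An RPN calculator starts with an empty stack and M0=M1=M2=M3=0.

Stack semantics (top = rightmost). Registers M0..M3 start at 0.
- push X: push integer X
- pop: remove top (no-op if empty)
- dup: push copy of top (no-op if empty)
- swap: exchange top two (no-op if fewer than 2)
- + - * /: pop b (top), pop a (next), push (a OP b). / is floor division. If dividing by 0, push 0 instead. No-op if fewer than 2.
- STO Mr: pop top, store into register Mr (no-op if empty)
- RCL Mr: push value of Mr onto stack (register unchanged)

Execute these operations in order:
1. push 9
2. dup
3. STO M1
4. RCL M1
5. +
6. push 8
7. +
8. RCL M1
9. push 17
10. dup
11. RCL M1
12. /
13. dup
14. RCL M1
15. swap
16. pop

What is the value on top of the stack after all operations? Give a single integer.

Answer: 9

Derivation:
After op 1 (push 9): stack=[9] mem=[0,0,0,0]
After op 2 (dup): stack=[9,9] mem=[0,0,0,0]
After op 3 (STO M1): stack=[9] mem=[0,9,0,0]
After op 4 (RCL M1): stack=[9,9] mem=[0,9,0,0]
After op 5 (+): stack=[18] mem=[0,9,0,0]
After op 6 (push 8): stack=[18,8] mem=[0,9,0,0]
After op 7 (+): stack=[26] mem=[0,9,0,0]
After op 8 (RCL M1): stack=[26,9] mem=[0,9,0,0]
After op 9 (push 17): stack=[26,9,17] mem=[0,9,0,0]
After op 10 (dup): stack=[26,9,17,17] mem=[0,9,0,0]
After op 11 (RCL M1): stack=[26,9,17,17,9] mem=[0,9,0,0]
After op 12 (/): stack=[26,9,17,1] mem=[0,9,0,0]
After op 13 (dup): stack=[26,9,17,1,1] mem=[0,9,0,0]
After op 14 (RCL M1): stack=[26,9,17,1,1,9] mem=[0,9,0,0]
After op 15 (swap): stack=[26,9,17,1,9,1] mem=[0,9,0,0]
After op 16 (pop): stack=[26,9,17,1,9] mem=[0,9,0,0]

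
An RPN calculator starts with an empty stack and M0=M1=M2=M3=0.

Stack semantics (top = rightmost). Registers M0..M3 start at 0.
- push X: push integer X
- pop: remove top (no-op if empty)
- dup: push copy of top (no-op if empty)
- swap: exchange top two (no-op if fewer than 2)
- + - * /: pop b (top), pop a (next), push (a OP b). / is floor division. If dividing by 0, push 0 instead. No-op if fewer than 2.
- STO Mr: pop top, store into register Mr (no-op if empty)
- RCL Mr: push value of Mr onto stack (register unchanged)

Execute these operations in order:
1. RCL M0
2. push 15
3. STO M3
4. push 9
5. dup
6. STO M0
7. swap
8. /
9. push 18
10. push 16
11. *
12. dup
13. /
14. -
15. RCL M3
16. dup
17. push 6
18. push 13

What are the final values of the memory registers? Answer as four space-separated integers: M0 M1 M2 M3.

Answer: 9 0 0 15

Derivation:
After op 1 (RCL M0): stack=[0] mem=[0,0,0,0]
After op 2 (push 15): stack=[0,15] mem=[0,0,0,0]
After op 3 (STO M3): stack=[0] mem=[0,0,0,15]
After op 4 (push 9): stack=[0,9] mem=[0,0,0,15]
After op 5 (dup): stack=[0,9,9] mem=[0,0,0,15]
After op 6 (STO M0): stack=[0,9] mem=[9,0,0,15]
After op 7 (swap): stack=[9,0] mem=[9,0,0,15]
After op 8 (/): stack=[0] mem=[9,0,0,15]
After op 9 (push 18): stack=[0,18] mem=[9,0,0,15]
After op 10 (push 16): stack=[0,18,16] mem=[9,0,0,15]
After op 11 (*): stack=[0,288] mem=[9,0,0,15]
After op 12 (dup): stack=[0,288,288] mem=[9,0,0,15]
After op 13 (/): stack=[0,1] mem=[9,0,0,15]
After op 14 (-): stack=[-1] mem=[9,0,0,15]
After op 15 (RCL M3): stack=[-1,15] mem=[9,0,0,15]
After op 16 (dup): stack=[-1,15,15] mem=[9,0,0,15]
After op 17 (push 6): stack=[-1,15,15,6] mem=[9,0,0,15]
After op 18 (push 13): stack=[-1,15,15,6,13] mem=[9,0,0,15]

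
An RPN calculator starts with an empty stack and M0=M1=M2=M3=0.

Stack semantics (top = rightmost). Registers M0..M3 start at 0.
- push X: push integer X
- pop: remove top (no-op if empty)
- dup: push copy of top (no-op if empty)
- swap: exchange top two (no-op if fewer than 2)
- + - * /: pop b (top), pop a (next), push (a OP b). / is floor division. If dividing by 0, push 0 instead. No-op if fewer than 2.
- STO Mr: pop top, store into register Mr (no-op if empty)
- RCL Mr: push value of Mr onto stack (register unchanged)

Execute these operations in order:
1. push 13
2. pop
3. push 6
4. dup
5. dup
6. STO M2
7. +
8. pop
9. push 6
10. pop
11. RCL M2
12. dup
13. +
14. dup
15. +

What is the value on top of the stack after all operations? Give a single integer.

Answer: 24

Derivation:
After op 1 (push 13): stack=[13] mem=[0,0,0,0]
After op 2 (pop): stack=[empty] mem=[0,0,0,0]
After op 3 (push 6): stack=[6] mem=[0,0,0,0]
After op 4 (dup): stack=[6,6] mem=[0,0,0,0]
After op 5 (dup): stack=[6,6,6] mem=[0,0,0,0]
After op 6 (STO M2): stack=[6,6] mem=[0,0,6,0]
After op 7 (+): stack=[12] mem=[0,0,6,0]
After op 8 (pop): stack=[empty] mem=[0,0,6,0]
After op 9 (push 6): stack=[6] mem=[0,0,6,0]
After op 10 (pop): stack=[empty] mem=[0,0,6,0]
After op 11 (RCL M2): stack=[6] mem=[0,0,6,0]
After op 12 (dup): stack=[6,6] mem=[0,0,6,0]
After op 13 (+): stack=[12] mem=[0,0,6,0]
After op 14 (dup): stack=[12,12] mem=[0,0,6,0]
After op 15 (+): stack=[24] mem=[0,0,6,0]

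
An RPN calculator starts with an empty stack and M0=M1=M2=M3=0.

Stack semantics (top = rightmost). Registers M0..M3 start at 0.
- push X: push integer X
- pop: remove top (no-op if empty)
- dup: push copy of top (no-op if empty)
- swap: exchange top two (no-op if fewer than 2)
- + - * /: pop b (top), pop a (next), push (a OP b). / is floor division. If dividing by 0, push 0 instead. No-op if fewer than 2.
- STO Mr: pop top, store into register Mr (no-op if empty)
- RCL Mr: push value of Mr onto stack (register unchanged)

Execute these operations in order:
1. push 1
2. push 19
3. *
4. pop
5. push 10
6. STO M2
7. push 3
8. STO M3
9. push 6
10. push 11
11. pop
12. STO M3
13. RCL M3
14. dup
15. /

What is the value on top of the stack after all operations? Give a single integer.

Answer: 1

Derivation:
After op 1 (push 1): stack=[1] mem=[0,0,0,0]
After op 2 (push 19): stack=[1,19] mem=[0,0,0,0]
After op 3 (*): stack=[19] mem=[0,0,0,0]
After op 4 (pop): stack=[empty] mem=[0,0,0,0]
After op 5 (push 10): stack=[10] mem=[0,0,0,0]
After op 6 (STO M2): stack=[empty] mem=[0,0,10,0]
After op 7 (push 3): stack=[3] mem=[0,0,10,0]
After op 8 (STO M3): stack=[empty] mem=[0,0,10,3]
After op 9 (push 6): stack=[6] mem=[0,0,10,3]
After op 10 (push 11): stack=[6,11] mem=[0,0,10,3]
After op 11 (pop): stack=[6] mem=[0,0,10,3]
After op 12 (STO M3): stack=[empty] mem=[0,0,10,6]
After op 13 (RCL M3): stack=[6] mem=[0,0,10,6]
After op 14 (dup): stack=[6,6] mem=[0,0,10,6]
After op 15 (/): stack=[1] mem=[0,0,10,6]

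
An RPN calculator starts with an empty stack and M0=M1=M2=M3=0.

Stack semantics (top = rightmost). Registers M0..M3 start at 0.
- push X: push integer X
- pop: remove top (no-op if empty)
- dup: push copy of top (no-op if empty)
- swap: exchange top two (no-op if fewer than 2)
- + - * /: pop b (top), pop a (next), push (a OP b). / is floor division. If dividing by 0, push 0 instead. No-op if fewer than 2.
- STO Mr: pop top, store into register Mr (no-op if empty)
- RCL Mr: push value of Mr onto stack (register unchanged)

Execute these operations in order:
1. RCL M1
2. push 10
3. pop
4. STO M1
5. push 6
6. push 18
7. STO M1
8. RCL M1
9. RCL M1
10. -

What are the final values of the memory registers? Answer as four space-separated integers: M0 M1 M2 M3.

Answer: 0 18 0 0

Derivation:
After op 1 (RCL M1): stack=[0] mem=[0,0,0,0]
After op 2 (push 10): stack=[0,10] mem=[0,0,0,0]
After op 3 (pop): stack=[0] mem=[0,0,0,0]
After op 4 (STO M1): stack=[empty] mem=[0,0,0,0]
After op 5 (push 6): stack=[6] mem=[0,0,0,0]
After op 6 (push 18): stack=[6,18] mem=[0,0,0,0]
After op 7 (STO M1): stack=[6] mem=[0,18,0,0]
After op 8 (RCL M1): stack=[6,18] mem=[0,18,0,0]
After op 9 (RCL M1): stack=[6,18,18] mem=[0,18,0,0]
After op 10 (-): stack=[6,0] mem=[0,18,0,0]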